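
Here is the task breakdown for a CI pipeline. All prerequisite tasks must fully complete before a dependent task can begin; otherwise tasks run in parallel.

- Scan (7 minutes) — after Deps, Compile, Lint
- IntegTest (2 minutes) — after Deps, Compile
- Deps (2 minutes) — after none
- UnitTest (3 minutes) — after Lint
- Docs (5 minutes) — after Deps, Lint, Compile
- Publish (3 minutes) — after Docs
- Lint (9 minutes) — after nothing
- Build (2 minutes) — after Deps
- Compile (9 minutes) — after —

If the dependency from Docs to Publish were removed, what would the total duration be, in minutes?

16

With the dependency in place, Compile→Docs→Publish = 9+5+3 = 17 sets the finish at 17 minutes.
Without Docs→Publish, Publish's earliest start moves from 14 to 0.
New critical path: Compile→Scan = 9+7 = 16 ⇒ 16 minutes.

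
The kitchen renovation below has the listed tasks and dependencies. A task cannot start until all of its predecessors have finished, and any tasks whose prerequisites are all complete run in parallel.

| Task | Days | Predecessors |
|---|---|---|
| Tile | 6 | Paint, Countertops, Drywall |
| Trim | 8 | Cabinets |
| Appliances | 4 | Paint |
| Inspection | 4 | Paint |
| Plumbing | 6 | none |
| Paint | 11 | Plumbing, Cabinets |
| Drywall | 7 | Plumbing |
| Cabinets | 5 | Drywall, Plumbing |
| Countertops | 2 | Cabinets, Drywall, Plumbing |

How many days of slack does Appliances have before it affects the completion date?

The longest chain is Plumbing→Drywall→Cabinets→Paint→Tile = 6+7+5+11+6 = 35; overall finish 35 days.
The longest chain containing Appliances totals 33 days.
Slack of Appliances = 31 − 29 = 2 days.

2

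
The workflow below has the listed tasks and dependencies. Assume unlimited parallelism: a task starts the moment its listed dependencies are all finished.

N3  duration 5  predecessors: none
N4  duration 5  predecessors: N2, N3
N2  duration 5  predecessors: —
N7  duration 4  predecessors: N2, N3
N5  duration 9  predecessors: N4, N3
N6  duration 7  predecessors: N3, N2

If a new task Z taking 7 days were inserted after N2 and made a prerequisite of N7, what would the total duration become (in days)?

19

Originally the workflow takes 19 days.
With Z inserted, N7 now waits for max(N2, N3, Z).
New critical path: N2→N4→N5 = 5+5+9 = 19 ⇒ 19 days.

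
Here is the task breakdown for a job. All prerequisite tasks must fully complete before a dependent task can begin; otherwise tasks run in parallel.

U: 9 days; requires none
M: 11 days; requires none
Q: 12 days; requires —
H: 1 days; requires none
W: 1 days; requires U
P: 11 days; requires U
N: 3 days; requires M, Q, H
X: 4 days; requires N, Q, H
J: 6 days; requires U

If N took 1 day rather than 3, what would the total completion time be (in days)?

As given, the longest chain is U→P = 9+11 = 20, so the finish is 20 days.
The longest path through N is only 19 days, so N has float 1.
No other chain overtakes it, so the finish is 20 days.

20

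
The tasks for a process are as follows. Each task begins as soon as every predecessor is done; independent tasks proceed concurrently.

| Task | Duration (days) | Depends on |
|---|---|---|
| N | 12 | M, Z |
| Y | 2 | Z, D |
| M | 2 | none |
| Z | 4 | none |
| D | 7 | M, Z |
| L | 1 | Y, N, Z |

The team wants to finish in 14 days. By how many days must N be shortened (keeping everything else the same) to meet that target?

Current finish: 17 days; target: 14.
N is on every critical path, so each day cut from N cuts the finish by one (this holds down to a finish of 14).
Need 17 − 14 = 3 days off N → N becomes 9 days, finish becomes 14.

3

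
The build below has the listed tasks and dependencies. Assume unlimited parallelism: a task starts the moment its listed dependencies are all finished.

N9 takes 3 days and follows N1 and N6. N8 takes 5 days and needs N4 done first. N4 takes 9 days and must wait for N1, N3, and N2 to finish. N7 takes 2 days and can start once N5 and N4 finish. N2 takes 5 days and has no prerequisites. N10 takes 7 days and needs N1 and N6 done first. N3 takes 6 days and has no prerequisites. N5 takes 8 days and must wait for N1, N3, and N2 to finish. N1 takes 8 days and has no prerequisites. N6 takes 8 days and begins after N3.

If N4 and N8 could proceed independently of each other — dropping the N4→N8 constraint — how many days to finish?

21

Before: longest chain N1→N4→N8 = 8+9+5 = 22, finish 22.
Without N4→N8, N8's earliest start moves from 17 to 0.
New critical path: N3→N6→N10 = 6+8+7 = 21 ⇒ 21 days.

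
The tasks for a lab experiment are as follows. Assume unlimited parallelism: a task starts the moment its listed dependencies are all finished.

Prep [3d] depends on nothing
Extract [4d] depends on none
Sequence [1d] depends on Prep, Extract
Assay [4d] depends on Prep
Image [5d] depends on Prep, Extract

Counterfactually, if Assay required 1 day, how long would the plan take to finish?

Actual critical path: Extract→Image = 4+5 = 9 ⇒ 9 days.
Assay has 2 days of float (longest path through it is 7).
No other chain overtakes it, so the finish is 9 days.

9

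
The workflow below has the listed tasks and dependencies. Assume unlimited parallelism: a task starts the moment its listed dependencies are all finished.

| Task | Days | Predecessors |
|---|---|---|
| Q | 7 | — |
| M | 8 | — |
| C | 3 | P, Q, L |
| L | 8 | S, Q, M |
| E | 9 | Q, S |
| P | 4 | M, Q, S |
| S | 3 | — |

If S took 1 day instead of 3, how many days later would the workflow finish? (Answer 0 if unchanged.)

Actual critical path: M→L→C = 8+8+3 = 19 ⇒ 19 days.
The longest path through S is only 14 days, so S has float 5.
That remains the longest chain; total 19 days.
Change in finish: 19 − 19 = +0 days.

0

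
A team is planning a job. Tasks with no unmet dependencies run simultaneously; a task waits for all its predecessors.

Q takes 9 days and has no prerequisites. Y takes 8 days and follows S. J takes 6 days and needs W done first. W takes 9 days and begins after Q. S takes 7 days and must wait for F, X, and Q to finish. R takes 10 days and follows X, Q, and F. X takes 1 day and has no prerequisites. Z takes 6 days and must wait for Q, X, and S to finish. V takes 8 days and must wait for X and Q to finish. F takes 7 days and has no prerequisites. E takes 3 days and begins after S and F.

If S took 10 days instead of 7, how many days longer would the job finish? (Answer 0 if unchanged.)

3

Actual critical path: Q→S→Y = 9+7+8 = 24 ⇒ 24 days.
S lies on that path, so at 10 days the path becomes 27 days.
No other chain overtakes it, so the finish is 27 days.
Change in finish: 27 − 24 = +3 days.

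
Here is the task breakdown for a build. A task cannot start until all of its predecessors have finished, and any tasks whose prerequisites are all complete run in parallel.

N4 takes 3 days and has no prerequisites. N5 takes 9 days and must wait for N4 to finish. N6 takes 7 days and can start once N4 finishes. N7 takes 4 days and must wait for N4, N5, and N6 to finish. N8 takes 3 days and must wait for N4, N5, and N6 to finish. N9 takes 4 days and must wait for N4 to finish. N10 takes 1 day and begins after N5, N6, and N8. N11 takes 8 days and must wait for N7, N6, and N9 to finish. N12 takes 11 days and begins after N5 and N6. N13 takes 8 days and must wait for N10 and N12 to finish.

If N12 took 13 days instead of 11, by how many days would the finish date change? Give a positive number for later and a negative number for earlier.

Critical path before the change: N4→N5→N12→N13 = 3+9+11+8 = 31 giving 31 days.
N12 is on the critical path; changing it to 13 makes that path 33 days.
The critical path is still N4→N5→N12→N13; finish is now 33 days.
Change in finish: 33 − 31 = +2 days.

2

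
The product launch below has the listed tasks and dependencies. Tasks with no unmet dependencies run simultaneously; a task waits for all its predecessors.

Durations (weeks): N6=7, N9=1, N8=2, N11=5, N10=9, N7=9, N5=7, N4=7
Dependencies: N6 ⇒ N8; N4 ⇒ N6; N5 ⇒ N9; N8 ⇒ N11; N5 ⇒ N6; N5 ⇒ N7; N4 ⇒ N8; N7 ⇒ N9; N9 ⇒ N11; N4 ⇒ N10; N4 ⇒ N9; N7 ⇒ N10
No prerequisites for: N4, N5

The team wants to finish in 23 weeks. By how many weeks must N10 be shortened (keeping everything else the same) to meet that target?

2

Current finish: 25 weeks; target: 23.
N10 is on every critical path, so each week cut from N10 cuts the finish by one (this holds down to a finish of 22).
Need 25 − 23 = 2 weeks off N10 → N10 becomes 7 weeks, finish becomes 23.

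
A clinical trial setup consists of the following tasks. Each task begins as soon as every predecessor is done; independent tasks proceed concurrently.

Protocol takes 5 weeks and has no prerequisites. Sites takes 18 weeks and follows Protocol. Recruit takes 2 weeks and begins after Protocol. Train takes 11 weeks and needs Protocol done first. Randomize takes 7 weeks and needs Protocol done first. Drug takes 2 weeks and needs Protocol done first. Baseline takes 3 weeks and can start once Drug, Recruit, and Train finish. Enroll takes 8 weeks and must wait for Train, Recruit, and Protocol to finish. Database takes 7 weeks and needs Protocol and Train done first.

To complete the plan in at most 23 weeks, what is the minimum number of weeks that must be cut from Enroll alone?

1

Current finish: 24 weeks; target: 23.
Enroll is on every critical path, so each week cut from Enroll cuts the finish by one (this holds down to a finish of 23).
Need 24 − 23 = 1 week off Enroll → Enroll becomes 7 weeks, finish becomes 23.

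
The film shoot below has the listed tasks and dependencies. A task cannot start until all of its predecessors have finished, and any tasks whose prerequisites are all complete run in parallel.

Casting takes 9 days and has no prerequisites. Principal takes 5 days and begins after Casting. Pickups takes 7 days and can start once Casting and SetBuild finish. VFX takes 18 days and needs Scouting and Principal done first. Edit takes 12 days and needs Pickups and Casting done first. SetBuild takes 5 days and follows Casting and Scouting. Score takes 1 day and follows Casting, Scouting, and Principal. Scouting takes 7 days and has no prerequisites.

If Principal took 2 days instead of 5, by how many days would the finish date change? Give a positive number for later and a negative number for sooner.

0

Baseline: Casting→SetBuild→Pickups→Edit = 9+5+7+12 = 33 → 33 days.
Principal is off the critical path — its longest chain is 32 days, giving 1 of slack.
That remains the longest chain; total 33 days.
Change in finish: 33 − 33 = +0 days.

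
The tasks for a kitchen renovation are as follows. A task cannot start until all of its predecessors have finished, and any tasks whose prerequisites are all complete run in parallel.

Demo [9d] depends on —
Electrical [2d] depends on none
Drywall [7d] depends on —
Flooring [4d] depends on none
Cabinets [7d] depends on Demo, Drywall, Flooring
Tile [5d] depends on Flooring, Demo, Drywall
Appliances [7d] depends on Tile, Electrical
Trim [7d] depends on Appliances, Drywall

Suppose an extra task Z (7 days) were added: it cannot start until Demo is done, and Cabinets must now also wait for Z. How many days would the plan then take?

Originally the plan takes 28 days.
With Z inserted, Cabinets now waits for max(Demo, Drywall, Flooring, Z).
New critical path: Demo→Tile→Appliances→Trim = 9+5+7+7 = 28 ⇒ 28 days.

28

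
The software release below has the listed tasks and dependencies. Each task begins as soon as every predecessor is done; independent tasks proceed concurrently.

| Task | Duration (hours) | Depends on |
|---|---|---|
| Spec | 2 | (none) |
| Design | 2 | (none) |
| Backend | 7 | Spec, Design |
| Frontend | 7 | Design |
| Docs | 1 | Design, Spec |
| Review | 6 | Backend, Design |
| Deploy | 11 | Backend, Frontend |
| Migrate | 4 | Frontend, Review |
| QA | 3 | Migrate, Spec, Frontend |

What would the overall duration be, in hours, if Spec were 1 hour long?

22

Actual critical path: Spec→Backend→Review→Migrate→QA = 2+7+6+4+3 = 22 ⇒ 22 hours.
Since Spec is critical, the -1 change carries straight to that chain (now 21 hours).
The binding chain switches to Design→Backend→Review→Migrate→QA = 2+7+6+4+3 = 22; finish 22 hours.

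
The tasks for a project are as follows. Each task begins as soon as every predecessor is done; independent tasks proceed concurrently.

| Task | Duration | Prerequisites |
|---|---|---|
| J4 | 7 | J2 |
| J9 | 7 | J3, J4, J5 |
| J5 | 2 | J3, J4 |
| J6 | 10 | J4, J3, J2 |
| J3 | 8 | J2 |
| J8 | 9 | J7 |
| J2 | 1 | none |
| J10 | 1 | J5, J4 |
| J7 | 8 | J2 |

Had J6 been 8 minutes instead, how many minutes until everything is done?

18

The binding path is J2→J3→J6 = 1+8+10 = 19; finish at 19 minutes.
Since J6 is critical, the -2 change carries straight to that chain (now 17 minutes).
New critical path: J2→J3→J5→J9 = 1+8+2+7 = 18 ⇒ 18 minutes.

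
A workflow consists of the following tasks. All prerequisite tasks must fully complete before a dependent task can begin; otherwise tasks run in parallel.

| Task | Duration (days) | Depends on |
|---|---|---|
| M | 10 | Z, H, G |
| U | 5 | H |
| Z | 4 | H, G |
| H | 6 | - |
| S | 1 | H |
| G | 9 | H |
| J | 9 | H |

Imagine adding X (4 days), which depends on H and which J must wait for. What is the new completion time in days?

Originally the workflow takes 29 days.
With X inserted, J now waits for max(H, X).
New critical path: H→G→Z→M = 6+9+4+10 = 29 ⇒ 29 days.

29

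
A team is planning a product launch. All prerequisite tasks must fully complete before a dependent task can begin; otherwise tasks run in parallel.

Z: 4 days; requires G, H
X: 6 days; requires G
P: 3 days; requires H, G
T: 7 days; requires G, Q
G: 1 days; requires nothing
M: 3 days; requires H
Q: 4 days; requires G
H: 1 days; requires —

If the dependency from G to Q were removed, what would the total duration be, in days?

Before: longest chain G→Q→T = 1+4+7 = 12, finish 12.
Without G→Q, Q's earliest start moves from 1 to 0.
New critical path: Q→T = 4+7 = 11 ⇒ 11 days.

11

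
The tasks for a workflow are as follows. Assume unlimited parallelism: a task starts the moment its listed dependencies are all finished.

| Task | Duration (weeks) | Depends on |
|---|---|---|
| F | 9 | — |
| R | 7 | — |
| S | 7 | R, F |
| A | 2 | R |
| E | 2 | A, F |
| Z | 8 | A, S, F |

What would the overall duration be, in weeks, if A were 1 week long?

The binding path is F→S→Z = 9+7+8 = 24; finish at 24 weeks.
The longest path through A is only 17 weeks, so A has float 7.
That remains the longest chain; total 24 weeks.

24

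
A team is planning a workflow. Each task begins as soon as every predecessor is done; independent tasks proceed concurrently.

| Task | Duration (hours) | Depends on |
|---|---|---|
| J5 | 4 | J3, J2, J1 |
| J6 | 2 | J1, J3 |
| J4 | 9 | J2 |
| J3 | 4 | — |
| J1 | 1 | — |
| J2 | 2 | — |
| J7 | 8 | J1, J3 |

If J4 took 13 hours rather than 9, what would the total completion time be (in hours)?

The binding path is J3→J7 = 4+8 = 12; finish at 12 hours.
The longest path through J4 is only 11 hours, so J4 has float 1.
The binding chain switches to J2→J4 = 2+13 = 15; finish 15 hours.

15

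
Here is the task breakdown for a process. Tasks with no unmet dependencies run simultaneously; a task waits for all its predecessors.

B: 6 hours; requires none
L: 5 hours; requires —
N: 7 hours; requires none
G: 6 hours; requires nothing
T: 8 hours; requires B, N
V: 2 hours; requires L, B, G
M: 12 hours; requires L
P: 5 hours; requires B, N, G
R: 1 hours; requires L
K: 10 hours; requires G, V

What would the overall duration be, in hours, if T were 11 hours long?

Baseline: B→V→K = 6+2+10 = 18 → 18 hours.
T has 3 hours of float (longest path through it is 15).
That remains the longest chain; total 18 hours.

18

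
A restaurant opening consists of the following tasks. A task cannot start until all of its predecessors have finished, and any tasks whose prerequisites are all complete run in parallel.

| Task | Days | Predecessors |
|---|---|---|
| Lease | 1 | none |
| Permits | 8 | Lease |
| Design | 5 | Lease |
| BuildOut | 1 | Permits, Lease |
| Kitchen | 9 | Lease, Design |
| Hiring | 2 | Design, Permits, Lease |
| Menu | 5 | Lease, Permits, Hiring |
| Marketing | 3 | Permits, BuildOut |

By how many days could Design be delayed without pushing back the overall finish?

1

Lease→Permits→Hiring→Menu = 1+8+2+5 = 16 sets the makespan at 16 days.
Longest path through Design: 15 days (earliest finish 6, latest finish 7).
So Design can slip 7 − 6 = 1 day.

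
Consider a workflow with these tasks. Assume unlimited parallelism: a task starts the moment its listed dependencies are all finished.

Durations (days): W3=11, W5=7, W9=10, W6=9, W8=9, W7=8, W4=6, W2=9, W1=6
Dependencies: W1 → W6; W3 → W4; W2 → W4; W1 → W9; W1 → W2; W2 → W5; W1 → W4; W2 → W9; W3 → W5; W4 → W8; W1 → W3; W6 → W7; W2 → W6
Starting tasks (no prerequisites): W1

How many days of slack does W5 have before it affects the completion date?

W1→W2→W6→W7 = 6+9+9+8 = 32 sets the makespan at 32 days.
Longest path through W5: 24 days (earliest finish 24, latest finish 32).
Float = 32 − 24 = 8.

8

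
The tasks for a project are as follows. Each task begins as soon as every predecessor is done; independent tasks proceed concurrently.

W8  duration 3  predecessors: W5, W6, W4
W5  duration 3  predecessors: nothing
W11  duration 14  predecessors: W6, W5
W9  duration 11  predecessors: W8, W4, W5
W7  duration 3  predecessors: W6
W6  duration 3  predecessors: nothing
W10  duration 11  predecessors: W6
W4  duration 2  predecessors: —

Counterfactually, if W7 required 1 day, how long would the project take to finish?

17

As given, the longest chain is W5→W8→W9 = 3+3+11 = 17, so the finish is 17 days.
W7 is off the critical path — its longest chain is 6 days, giving 11 of slack.
That remains the longest chain; total 17 days.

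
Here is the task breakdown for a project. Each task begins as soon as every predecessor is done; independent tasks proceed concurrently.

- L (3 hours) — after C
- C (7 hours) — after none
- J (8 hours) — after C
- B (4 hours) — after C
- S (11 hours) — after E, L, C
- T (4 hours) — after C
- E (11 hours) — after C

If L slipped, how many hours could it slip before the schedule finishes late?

8

The longest chain is C→E→S = 7+11+11 = 29; overall finish 29 hours.
The longest chain containing L totals 21 hours.
So L can slip 18 − 10 = 8 hours.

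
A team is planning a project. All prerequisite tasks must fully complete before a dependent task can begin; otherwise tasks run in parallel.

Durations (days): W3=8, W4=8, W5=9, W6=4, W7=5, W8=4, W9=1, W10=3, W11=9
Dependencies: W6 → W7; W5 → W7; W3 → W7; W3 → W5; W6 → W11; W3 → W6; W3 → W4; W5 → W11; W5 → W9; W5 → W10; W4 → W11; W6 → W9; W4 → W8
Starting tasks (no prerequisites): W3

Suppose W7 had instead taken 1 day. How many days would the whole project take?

26

Baseline: W3→W5→W11 = 8+9+9 = 26 → 26 days.
The longest path through W7 is only 22 days, so W7 has float 4.
The critical path is still W3→W5→W11; finish is now 26 days.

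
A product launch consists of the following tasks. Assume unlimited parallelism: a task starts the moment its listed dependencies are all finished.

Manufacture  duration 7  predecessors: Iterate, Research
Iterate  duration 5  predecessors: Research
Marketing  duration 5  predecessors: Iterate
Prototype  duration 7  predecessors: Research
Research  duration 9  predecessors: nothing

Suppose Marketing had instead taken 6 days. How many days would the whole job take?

As given, the longest chain is Research→Iterate→Manufacture = 9+5+7 = 21, so the finish is 21 days.
The longest path through Marketing is only 19 days, so Marketing has float 2.
The critical path is still Research→Iterate→Manufacture; finish is now 21 days.

21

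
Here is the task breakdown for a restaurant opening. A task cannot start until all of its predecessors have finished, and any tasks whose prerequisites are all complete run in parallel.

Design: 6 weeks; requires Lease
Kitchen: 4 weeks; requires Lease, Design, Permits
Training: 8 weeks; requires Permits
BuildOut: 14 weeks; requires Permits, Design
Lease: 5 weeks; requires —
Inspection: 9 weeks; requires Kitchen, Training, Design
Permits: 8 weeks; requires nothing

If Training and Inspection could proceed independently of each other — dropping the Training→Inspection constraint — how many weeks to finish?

Before: longest chain Lease→Design→BuildOut = 5+6+14 = 25, finish 25.
Without Training→Inspection, Inspection's earliest start moves from 16 to 15.
After: Lease→Design→BuildOut = 5+6+14 = 25 → 25 weeks.

25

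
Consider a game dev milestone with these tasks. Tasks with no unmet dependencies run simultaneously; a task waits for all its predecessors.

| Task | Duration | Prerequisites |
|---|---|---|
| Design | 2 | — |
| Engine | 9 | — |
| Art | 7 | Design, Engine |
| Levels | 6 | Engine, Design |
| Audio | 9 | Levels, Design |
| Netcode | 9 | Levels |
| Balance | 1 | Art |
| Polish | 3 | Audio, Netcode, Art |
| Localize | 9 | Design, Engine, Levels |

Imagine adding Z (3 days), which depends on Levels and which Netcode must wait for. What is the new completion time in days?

Originally the project takes 27 days.
With Z inserted, Netcode now waits for max(Levels, Z).
New critical path: Engine→Levels→Z→Netcode→Polish = 9+6+3+9+3 = 30 ⇒ 30 days.

30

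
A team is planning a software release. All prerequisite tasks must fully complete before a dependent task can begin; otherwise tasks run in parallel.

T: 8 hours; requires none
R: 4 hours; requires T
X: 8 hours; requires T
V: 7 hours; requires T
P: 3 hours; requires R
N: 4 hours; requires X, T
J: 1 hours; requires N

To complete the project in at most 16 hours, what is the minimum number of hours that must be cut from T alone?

5

Current finish: 21 hours; target: 16.
T is on every critical path, so each hour cut from T cuts the finish by one (this holds down to a finish of 14).
Need 21 − 16 = 5 hours off T → T becomes 3 hours, finish becomes 16.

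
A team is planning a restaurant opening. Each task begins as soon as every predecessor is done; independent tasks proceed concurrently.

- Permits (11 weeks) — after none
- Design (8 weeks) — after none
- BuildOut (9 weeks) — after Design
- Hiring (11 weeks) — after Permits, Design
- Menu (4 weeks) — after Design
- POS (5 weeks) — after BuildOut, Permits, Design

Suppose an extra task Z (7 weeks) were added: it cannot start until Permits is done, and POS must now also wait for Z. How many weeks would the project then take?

Originally the project takes 22 weeks.
With Z inserted, POS now waits for max(BuildOut, Permits, Design, Z).
New critical path: Permits→Z→POS = 11+7+5 = 23 ⇒ 23 weeks.

23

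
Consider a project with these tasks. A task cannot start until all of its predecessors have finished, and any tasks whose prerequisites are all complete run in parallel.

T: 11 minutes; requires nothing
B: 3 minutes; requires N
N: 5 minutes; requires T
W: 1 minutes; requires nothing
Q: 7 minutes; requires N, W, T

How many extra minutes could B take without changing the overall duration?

4

T→N→Q = 11+5+7 = 23 sets the makespan at 23 minutes.
The longest chain containing B totals 19 minutes.
Float = 23 − 19 = 4.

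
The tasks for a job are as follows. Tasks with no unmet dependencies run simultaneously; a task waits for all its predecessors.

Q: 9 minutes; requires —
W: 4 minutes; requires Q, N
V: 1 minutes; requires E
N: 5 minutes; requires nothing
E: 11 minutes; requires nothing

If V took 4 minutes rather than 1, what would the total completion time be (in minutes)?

15

The binding path is Q→W = 9+4 = 13; finish at 13 minutes.
V is off the critical path — its longest chain is 12 minutes, giving 1 of slack.
Now E→V = 11+4 = 15 is longest, so the finish becomes 15 minutes.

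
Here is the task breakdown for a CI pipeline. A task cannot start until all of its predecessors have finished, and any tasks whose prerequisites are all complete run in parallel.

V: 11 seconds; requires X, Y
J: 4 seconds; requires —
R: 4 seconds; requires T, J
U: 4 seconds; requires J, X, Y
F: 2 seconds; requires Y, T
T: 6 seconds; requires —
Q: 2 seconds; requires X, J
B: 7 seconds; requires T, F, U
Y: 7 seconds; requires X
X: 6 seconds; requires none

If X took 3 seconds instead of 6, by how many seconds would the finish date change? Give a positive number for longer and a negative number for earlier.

The binding path is X→Y→U→B = 6+7+4+7 = 24; finish at 24 seconds.
Since X is critical, the -3 change carries straight to that chain (now 21 seconds).
No other chain overtakes it, so the finish is 21 seconds.
Change in finish: 21 − 24 = -3 seconds.

-3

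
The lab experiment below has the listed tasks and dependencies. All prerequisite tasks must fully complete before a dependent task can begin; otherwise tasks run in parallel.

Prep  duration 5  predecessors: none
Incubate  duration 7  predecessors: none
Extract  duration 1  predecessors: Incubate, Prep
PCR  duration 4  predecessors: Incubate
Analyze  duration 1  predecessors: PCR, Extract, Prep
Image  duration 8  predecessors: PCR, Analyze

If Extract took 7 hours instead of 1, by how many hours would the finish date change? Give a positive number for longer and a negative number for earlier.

The binding path is Incubate→PCR→Analyze→Image = 7+4+1+8 = 20; finish at 20 hours.
Extract has 3 hours of float (longest path through it is 17).
The binding chain switches to Incubate→Extract→Analyze→Image = 7+7+1+8 = 23; finish 23 hours.
Change in finish: 23 − 20 = +3 hours.

3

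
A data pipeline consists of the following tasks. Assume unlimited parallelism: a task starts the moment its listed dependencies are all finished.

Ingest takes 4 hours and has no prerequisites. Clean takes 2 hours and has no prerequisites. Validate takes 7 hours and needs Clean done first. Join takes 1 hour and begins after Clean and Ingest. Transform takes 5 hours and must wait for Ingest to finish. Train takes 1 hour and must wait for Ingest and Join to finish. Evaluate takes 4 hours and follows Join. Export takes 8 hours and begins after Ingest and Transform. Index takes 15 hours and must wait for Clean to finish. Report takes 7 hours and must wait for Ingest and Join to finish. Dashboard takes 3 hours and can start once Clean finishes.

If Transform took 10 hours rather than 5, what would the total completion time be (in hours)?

Actual critical path: Ingest→Transform→Export = 4+5+8 = 17 ⇒ 17 hours.
Transform lies on that path, so at 10 hours the path becomes 22 hours.
The critical path is still Ingest→Transform→Export; finish is now 22 hours.

22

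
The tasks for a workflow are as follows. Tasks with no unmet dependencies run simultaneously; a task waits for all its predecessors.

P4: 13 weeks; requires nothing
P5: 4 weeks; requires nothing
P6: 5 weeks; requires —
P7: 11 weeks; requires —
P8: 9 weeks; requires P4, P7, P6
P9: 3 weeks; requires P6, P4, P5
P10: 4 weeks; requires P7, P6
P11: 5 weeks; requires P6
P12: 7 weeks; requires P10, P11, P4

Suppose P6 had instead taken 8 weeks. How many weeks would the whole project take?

Actual critical path: P4→P8 = 13+9 = 22 ⇒ 22 weeks.
P6 is off the critical path — its longest chain is 17 weeks, giving 5 of slack.
The critical path is still P4→P8; finish is now 22 weeks.

22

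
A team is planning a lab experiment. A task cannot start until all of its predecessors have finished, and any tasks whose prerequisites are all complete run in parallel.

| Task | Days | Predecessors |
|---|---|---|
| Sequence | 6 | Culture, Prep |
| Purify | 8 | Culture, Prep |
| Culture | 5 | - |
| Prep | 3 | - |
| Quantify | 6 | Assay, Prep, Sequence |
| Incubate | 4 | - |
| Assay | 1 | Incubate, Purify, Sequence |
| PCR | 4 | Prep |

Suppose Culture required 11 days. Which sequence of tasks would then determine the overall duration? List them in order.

Culture, Purify, Assay, Quantify

The binding path is Culture→Purify→Assay→Quantify = 5+8+1+6 = 20; finish at 20 days.
Culture is on the critical path; changing it to 11 makes that path 26 days.
The critical path is still Culture→Purify→Assay→Quantify; finish is now 26 days.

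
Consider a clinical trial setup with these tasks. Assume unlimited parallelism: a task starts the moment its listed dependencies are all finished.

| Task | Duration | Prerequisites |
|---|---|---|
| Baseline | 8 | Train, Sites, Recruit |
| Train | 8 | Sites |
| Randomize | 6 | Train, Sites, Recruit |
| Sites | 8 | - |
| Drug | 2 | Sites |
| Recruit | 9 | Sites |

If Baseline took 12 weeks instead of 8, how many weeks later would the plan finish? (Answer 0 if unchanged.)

4

Critical path before the change: Sites→Recruit→Baseline = 8+9+8 = 25 giving 25 weeks.
Baseline is on the critical path; changing it to 12 makes that path 29 weeks.
The critical path is still Sites→Recruit→Baseline; finish is now 29 weeks.
Change in finish: 29 − 25 = +4 weeks.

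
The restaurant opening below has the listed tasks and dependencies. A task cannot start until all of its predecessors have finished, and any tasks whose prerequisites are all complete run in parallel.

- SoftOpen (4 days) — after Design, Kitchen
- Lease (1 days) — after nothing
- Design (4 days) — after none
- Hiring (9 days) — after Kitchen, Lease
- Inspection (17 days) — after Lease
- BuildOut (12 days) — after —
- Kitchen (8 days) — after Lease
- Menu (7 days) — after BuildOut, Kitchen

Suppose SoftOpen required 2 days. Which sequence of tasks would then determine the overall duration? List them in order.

BuildOut, Menu

As given, the longest chain is BuildOut→Menu = 12+7 = 19, so the finish is 19 days.
The longest path through SoftOpen is only 13 days, so SoftOpen has float 6.
The critical path is still BuildOut→Menu; finish is now 19 days.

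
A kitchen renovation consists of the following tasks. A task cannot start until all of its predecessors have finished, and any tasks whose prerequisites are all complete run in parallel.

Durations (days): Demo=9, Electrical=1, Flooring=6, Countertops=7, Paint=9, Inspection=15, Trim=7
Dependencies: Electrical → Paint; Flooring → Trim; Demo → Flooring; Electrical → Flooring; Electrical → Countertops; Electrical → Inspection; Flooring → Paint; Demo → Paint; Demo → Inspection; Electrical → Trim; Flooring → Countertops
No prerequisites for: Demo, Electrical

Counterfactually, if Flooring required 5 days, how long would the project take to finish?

24

The binding path is Demo→Flooring→Paint = 9+6+9 = 24; finish at 24 days.
Flooring lies on that path, so at 5 days the path becomes 23 days.
New critical path: Demo→Inspection = 9+15 = 24 ⇒ 24 days.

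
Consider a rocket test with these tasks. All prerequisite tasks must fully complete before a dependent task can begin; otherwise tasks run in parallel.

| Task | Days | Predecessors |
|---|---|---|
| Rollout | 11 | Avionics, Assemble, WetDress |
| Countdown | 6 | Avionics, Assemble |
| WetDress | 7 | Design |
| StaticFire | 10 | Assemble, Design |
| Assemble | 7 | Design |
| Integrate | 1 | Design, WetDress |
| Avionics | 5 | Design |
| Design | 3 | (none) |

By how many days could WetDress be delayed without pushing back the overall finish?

Critical path: Design→Assemble→Rollout = 3+7+11 = 21, so the finish is 21 days.
The longest chain containing WetDress totals 21 days.
Float = 21 − 21 = 0.

0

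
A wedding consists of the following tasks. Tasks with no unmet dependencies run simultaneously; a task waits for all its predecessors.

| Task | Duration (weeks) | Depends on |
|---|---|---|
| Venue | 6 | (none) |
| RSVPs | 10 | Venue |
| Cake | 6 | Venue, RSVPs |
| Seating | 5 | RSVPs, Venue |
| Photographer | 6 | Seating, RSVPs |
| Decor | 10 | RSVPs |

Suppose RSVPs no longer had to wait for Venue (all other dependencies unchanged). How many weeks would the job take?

21

Before: longest chain Venue→RSVPs→Seating→Photographer = 6+10+5+6 = 27, finish 27.
Without Venue→RSVPs, RSVPs's earliest start moves from 6 to 0.
The longest chain is now RSVPs→Seating→Photographer = 10+5+6 = 21, so the job takes 21 weeks.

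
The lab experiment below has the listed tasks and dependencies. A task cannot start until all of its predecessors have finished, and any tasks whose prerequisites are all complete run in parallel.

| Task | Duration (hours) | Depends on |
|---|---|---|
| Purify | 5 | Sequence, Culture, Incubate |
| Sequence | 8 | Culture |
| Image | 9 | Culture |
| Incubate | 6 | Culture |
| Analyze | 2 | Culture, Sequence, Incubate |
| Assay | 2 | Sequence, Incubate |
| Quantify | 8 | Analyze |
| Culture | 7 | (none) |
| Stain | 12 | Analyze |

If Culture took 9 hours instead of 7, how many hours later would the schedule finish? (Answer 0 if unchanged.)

The binding path is Culture→Sequence→Analyze→Stain = 7+8+2+12 = 29; finish at 29 hours.
Since Culture is critical, the +2 change carries straight to that chain (now 31 hours).
That remains the longest chain; total 31 hours.
Change in finish: 31 − 29 = +2 hours.

2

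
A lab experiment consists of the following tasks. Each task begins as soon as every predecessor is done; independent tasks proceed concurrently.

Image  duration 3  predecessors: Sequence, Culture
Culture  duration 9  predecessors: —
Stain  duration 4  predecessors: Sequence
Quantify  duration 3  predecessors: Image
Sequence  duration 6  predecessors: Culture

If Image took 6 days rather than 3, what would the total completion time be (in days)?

24

Baseline: Culture→Sequence→Image→Quantify = 9+6+3+3 = 21 → 21 days.
Image is on the critical path; changing it to 6 makes that path 24 days.
The critical path is still Culture→Sequence→Image→Quantify; finish is now 24 days.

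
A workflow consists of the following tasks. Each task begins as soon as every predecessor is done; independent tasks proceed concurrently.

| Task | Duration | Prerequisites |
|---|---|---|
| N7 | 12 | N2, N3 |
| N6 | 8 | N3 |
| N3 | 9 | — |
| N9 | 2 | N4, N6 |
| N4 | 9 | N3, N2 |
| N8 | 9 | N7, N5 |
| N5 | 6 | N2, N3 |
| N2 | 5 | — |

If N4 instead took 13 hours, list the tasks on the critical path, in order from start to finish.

N3, N7, N8

As given, the longest chain is N3→N7→N8 = 9+12+9 = 30, so the finish is 30 hours.
N4 is off the critical path — its longest chain is 20 hours, giving 10 of slack.
The critical path is still N3→N7→N8; finish is now 30 hours.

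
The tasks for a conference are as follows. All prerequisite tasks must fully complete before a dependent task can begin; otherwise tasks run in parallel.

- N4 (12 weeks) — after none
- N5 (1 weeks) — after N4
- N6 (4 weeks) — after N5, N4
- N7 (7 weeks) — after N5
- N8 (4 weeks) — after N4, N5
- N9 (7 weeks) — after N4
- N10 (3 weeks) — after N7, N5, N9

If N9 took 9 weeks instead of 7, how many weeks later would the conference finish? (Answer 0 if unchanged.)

1

Critical path before the change: N4→N5→N7→N10 = 12+1+7+3 = 23 giving 23 weeks.
N9 is off the critical path — its longest chain is 22 weeks, giving 1 of slack.
New critical path: N4→N9→N10 = 12+9+3 = 24 ⇒ 24 weeks.
Change in finish: 24 − 23 = +1 weeks.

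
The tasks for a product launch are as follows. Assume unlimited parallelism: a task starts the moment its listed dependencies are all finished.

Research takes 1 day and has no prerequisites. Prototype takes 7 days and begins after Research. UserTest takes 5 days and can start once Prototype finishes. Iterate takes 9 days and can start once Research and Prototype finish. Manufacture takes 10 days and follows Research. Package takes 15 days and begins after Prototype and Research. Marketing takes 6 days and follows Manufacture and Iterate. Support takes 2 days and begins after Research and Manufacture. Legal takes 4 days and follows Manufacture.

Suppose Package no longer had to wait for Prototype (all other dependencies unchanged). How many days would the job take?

With the dependency in place, Research→Prototype→Iterate→Marketing = 1+7+9+6 = 23 sets the finish at 23 days.
Without Prototype→Package, Package's earliest start moves from 8 to 1.
The longest chain is now Research→Prototype→Iterate→Marketing = 1+7+9+6 = 23, so the job takes 23 days.

23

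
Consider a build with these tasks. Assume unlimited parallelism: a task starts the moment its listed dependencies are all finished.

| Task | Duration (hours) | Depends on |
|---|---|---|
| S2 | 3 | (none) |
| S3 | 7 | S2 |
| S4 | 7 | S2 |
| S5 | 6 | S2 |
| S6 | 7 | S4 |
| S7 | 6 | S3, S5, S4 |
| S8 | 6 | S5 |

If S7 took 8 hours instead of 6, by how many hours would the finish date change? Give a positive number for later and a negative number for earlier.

1

Critical path before the change: S2→S4→S6 = 3+7+7 = 17 giving 17 hours.
S7 has 1 hour of float (longest path through it is 16).
New critical path: S2→S3→S7 = 3+7+8 = 18 ⇒ 18 hours.
Change in finish: 18 − 17 = +1 hours.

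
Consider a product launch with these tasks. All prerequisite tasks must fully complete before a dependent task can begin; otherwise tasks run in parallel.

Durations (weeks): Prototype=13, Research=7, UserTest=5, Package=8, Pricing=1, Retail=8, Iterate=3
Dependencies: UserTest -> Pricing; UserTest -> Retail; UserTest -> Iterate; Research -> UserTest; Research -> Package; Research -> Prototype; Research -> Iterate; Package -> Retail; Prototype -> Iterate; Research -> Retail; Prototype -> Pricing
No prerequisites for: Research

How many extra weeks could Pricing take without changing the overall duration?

Critical path: Research→Prototype→Iterate = 7+13+3 = 23, so the finish is 23 weeks.
The longest chain containing Pricing totals 21 weeks.
Slack of Pricing = 22 − 20 = 2 weeks.

2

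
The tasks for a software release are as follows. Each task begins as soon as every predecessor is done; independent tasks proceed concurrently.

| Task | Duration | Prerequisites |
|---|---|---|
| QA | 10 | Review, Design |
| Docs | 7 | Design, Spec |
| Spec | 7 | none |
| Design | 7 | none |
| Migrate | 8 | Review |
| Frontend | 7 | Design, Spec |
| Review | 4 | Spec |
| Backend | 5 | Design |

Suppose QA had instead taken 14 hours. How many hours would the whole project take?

25

The binding path is Spec→Review→QA = 7+4+10 = 21; finish at 21 hours.
QA lies on that path, so at 14 hours the path becomes 25 hours.
That remains the longest chain; total 25 hours.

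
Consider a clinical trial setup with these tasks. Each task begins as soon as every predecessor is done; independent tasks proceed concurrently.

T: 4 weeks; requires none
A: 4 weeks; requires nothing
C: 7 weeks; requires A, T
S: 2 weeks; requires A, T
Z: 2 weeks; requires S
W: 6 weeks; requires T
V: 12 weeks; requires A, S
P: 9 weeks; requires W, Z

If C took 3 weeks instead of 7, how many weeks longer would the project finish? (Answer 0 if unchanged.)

Actual critical path: T→W→P = 4+6+9 = 19 ⇒ 19 weeks.
C has 8 weeks of float (longest path through it is 11).
That remains the longest chain; total 19 weeks.
Change in finish: 19 − 19 = +0 weeks.

0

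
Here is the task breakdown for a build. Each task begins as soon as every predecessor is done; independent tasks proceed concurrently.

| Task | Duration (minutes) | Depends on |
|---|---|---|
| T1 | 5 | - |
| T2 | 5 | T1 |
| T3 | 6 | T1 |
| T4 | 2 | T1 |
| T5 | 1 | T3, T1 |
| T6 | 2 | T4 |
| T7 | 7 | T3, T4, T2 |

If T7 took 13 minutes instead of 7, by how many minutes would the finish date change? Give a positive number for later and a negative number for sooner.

6

As given, the longest chain is T1→T3→T7 = 5+6+7 = 18, so the finish is 18 minutes.
T7 lies on that path, so at 13 minutes the path becomes 24 minutes.
No other chain overtakes it, so the finish is 24 minutes.
Change in finish: 24 − 18 = +6 minutes.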